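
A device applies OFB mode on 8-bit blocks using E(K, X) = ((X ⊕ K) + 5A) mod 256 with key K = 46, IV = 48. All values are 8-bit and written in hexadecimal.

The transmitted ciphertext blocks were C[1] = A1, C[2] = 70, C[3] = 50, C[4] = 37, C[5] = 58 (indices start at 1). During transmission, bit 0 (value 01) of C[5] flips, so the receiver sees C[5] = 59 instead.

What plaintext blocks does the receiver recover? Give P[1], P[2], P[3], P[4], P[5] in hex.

OFB decryption: S_i = E(K, S_{i−1}) with S_{0} = IV; P_i = C_i ⊕ S_i.
Only C[5] changed, to 59. In OFB, a change in C_i flips the same bit in P_i only; the keystream is unaffected. Decrypting the received ciphertext:
P[1]: S = E(K, 48) = 68; A1 ⊕ 68 = C9.
P[2]: S = E(K, 68) = 88; 70 ⊕ 88 = F8.
P[3]: S = E(K, 88) = 28; 50 ⊕ 28 = 78.
P[4]: S = E(K, 28) = C8; 37 ⊕ C8 = FF.
P[5]: S = E(K, C8) = E8; 59 ⊕ E8 = B1.
Blocks that differ from the original plaintext: P[5].

P[1] = C9, P[2] = F8, P[3] = 78, P[4] = FF, P[5] = B1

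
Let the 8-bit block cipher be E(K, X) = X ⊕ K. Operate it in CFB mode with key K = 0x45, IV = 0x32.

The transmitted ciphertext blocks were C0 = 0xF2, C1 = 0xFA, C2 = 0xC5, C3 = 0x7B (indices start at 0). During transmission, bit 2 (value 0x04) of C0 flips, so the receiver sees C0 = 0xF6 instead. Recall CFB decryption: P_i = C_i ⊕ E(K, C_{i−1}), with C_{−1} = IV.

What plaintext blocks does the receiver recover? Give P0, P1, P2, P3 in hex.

P0 = 0x81, P1 = 0x49, P2 = 0x7A, P3 = 0xFB

Only C0 changed, to 0xF6. In CFB, a change in C_i flips the same bit in P_i and garbles P_{i+1}. Decrypting the received ciphertext:
P0: E(K, 0x32) = 0x77; 0xF6 ⊕ 0x77 = 0x81.
P1: E(K, 0xF6) = 0xB3; 0xFA ⊕ 0xB3 = 0x49.
P2: E(K, 0xFA) = 0xBF; 0xC5 ⊕ 0xBF = 0x7A.
P3: E(K, 0xC5) = 0x80; 0x7B ⊕ 0x80 = 0xFB.
Blocks that differ from the original plaintext: P0, P1.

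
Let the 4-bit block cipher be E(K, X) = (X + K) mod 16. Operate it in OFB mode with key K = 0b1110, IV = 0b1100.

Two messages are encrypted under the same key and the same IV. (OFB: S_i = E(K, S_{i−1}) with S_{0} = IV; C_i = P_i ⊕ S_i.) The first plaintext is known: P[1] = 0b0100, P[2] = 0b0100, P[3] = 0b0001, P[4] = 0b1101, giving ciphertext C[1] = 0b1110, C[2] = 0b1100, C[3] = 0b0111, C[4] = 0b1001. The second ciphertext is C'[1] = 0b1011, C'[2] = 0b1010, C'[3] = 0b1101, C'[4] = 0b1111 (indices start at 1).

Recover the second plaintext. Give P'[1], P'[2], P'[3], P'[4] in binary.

In OFB with a reused IV, both messages share the same keystream S_i, so C_i ⊕ C'_i = P_i ⊕ P'_i and thus P'_i = P_i ⊕ C_i ⊕ C'_i.
P'[1]: 0b0100 ⊕ 0b1110 ⊕ 0b1011 = 0b0001.
P'[2]: 0b0100 ⊕ 0b1100 ⊕ 0b1010 = 0b0010.
P'[3]: 0b0001 ⊕ 0b0111 ⊕ 0b1101 = 0b1011.
P'[4]: 0b1101 ⊕ 0b1001 ⊕ 0b1111 = 0b1011.

P'[1] = 0b0001, P'[2] = 0b0010, P'[3] = 0b1011, P'[4] = 0b1011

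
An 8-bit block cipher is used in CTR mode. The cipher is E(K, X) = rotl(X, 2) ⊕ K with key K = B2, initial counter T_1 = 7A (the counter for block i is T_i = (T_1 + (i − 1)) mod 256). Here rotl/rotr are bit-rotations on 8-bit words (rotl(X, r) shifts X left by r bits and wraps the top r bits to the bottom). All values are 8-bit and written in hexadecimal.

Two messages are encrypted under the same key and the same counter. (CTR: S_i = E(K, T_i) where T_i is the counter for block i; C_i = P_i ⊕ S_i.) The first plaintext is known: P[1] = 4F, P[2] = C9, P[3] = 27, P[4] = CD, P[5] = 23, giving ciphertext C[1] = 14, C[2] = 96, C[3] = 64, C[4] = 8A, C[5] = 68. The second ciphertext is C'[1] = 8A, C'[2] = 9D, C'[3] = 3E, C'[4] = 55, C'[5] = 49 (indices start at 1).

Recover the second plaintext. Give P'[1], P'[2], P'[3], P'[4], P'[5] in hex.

P'[1] = D1, P'[2] = C2, P'[3] = 7D, P'[4] = 12, P'[5] = 02

In CTR with a reused counter, both messages share the same keystream S_i, so C_i ⊕ C'_i = P_i ⊕ P'_i and thus P'_i = P_i ⊕ C_i ⊕ C'_i.
P'[1]: 4F ⊕ 14 ⊕ 8A = D1.
P'[2]: C9 ⊕ 96 ⊕ 9D = C2.
P'[3]: 27 ⊕ 64 ⊕ 3E = 7D.
P'[4]: CD ⊕ 8A ⊕ 55 = 12.
P'[5]: 23 ⊕ 68 ⊕ 49 = 02.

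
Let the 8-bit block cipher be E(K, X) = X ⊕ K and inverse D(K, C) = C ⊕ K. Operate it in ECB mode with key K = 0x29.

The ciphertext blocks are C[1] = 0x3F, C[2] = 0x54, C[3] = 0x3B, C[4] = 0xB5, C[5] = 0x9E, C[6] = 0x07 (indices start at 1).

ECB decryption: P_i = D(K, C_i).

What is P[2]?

P[2]: D(K, 0x54) = 0x7D.

P[2] = 0x7D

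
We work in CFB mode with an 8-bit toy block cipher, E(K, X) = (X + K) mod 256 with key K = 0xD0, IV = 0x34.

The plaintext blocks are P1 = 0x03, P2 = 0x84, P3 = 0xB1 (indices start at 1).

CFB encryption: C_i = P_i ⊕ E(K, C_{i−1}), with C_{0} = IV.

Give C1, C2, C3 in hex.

C1: E(K, 0x34) = 0x04; 0x03 ⊕ 0x04 = 0x07.
C2: E(K, 0x07) = 0xD7; 0x84 ⊕ 0xD7 = 0x53.
C3: E(K, 0x53) = 0x23; 0xB1 ⊕ 0x23 = 0x92.

C1 = 0x07, C2 = 0x53, C3 = 0x92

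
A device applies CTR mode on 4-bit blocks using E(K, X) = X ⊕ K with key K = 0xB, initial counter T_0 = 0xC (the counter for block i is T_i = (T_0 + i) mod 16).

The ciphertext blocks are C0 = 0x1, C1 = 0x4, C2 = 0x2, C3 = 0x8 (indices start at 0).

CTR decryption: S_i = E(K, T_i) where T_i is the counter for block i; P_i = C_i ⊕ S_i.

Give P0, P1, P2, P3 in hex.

P0: T = 0xC, S = E(K, T) = 0x7; 0x1 ⊕ 0x7 = 0x6.
P1: T = 0xD, S = E(K, T) = 0x6; 0x4 ⊕ 0x6 = 0x2.
P2: T = 0xE, S = E(K, T) = 0x5; 0x2 ⊕ 0x5 = 0x7.
P3: T = 0xF, S = E(K, T) = 0x4; 0x8 ⊕ 0x4 = 0xC.

P0 = 0x6, P1 = 0x2, P2 = 0x7, P3 = 0xC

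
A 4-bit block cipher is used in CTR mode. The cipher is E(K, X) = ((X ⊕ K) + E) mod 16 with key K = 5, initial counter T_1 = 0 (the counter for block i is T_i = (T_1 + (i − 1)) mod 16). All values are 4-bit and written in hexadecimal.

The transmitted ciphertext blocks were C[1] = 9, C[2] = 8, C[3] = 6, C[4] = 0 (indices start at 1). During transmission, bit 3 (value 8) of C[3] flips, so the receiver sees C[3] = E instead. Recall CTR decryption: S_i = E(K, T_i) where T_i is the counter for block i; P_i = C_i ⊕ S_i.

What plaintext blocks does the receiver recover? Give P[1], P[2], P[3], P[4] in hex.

P[1] = A, P[2] = A, P[3] = B, P[4] = 4

Only C[3] changed, to E. In CTR, a change in C_i flips the same bit in P_i only; the keystream is unaffected. Decrypting the received ciphertext:
P[1]: T = 0, S = E(K, T) = 3; 9 ⊕ 3 = A.
P[2]: T = 1, S = E(K, T) = 2; 8 ⊕ 2 = A.
P[3]: T = 2, S = E(K, T) = 5; E ⊕ 5 = B.
P[4]: T = 3, S = E(K, T) = 4; 0 ⊕ 4 = 4.
Blocks that differ from the original plaintext: P[3].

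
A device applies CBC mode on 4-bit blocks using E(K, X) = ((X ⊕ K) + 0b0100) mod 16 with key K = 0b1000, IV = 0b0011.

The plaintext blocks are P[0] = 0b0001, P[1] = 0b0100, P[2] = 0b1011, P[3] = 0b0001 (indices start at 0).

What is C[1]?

CBC encryption: C_i = E(K, P_i ⊕ C_{i−1}), with C_{−1} = IV.
C[0]: P[0] ⊕ 0b0011 = 0b0010; E(K, 0b0010) = 0b1110.
C[1]: P[1] ⊕ 0b1110 = 0b1010; E(K, 0b1010) = 0b0110.

C[1] = 0b0110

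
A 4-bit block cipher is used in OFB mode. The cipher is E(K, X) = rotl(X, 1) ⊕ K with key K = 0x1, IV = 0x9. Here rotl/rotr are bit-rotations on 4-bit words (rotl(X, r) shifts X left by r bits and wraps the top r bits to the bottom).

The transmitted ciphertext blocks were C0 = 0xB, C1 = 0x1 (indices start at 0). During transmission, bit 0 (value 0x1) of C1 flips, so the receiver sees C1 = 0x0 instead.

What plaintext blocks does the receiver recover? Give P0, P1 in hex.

P0 = 0x9, P1 = 0x5

OFB decryption: S_i = E(K, S_{i−1}) with S_{−1} = IV; P_i = C_i ⊕ S_i.
Only C1 changed, to 0x0. In OFB, a change in C_i flips the same bit in P_i only; the keystream is unaffected. Decrypting the received ciphertext:
P0: S = E(K, 0x9) = 0x2; 0xB ⊕ 0x2 = 0x9.
P1: S = E(K, 0x2) = 0x5; 0x0 ⊕ 0x5 = 0x5.
Blocks that differ from the original plaintext: P1.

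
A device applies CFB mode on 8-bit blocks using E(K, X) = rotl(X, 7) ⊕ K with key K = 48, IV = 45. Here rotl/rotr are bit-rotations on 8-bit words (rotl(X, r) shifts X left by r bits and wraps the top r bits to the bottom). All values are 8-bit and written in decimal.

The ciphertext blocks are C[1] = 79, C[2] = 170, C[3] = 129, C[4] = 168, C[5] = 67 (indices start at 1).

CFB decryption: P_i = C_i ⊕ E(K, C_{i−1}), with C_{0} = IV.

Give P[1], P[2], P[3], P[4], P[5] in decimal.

P[1]: E(K, 45) = 166; 79 ⊕ 166 = 233.
P[2]: E(K, 79) = 151; 170 ⊕ 151 = 61.
P[3]: E(K, 170) = 101; 129 ⊕ 101 = 228.
P[4]: E(K, 129) = 240; 168 ⊕ 240 = 88.
P[5]: E(K, 168) = 100; 67 ⊕ 100 = 39.

P[1] = 233, P[2] = 61, P[3] = 228, P[4] = 88, P[5] = 39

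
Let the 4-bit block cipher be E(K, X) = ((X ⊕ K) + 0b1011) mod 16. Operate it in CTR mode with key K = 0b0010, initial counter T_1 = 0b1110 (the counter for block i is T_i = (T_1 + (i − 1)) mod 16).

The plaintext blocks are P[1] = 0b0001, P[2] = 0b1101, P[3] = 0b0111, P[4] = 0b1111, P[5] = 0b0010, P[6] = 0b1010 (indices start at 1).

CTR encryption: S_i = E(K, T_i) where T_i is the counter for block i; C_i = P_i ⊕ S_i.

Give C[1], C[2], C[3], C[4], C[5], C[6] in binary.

C[1] = 0b0110, C[2] = 0b0101, C[3] = 0b1010, C[4] = 0b0001, C[5] = 0b1001, C[6] = 0b0110

C[1]: T = 0b1110, S = E(K, T) = 0b0111; 0b0001 ⊕ 0b0111 = 0b0110.
C[2]: T = 0b1111, S = E(K, T) = 0b1000; 0b1101 ⊕ 0b1000 = 0b0101.
C[3]: T = 0b0000, S = E(K, T) = 0b1101; 0b0111 ⊕ 0b1101 = 0b1010.
C[4]: T = 0b0001, S = E(K, T) = 0b1110; 0b1111 ⊕ 0b1110 = 0b0001.
C[5]: T = 0b0010, S = E(K, T) = 0b1011; 0b0010 ⊕ 0b1011 = 0b1001.
C[6]: T = 0b0011, S = E(K, T) = 0b1100; 0b1010 ⊕ 0b1100 = 0b0110.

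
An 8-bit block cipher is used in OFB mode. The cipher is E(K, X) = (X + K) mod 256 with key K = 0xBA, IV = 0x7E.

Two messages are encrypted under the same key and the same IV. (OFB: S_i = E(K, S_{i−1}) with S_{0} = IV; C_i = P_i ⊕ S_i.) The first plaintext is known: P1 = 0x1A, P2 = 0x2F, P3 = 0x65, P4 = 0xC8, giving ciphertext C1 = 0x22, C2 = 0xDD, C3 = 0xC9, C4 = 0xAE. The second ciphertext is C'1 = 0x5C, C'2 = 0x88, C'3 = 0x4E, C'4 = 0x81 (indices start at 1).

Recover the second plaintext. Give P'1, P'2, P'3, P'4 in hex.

P'1 = 0x64, P'2 = 0x7A, P'3 = 0xE2, P'4 = 0xE7

In OFB with a reused IV, both messages share the same keystream S_i, so C_i ⊕ C'_i = P_i ⊕ P'_i and thus P'_i = P_i ⊕ C_i ⊕ C'_i.
P'1: 0x1A ⊕ 0x22 ⊕ 0x5C = 0x64.
P'2: 0x2F ⊕ 0xDD ⊕ 0x88 = 0x7A.
P'3: 0x65 ⊕ 0xC9 ⊕ 0x4E = 0xE2.
P'4: 0xC8 ⊕ 0xAE ⊕ 0x81 = 0xE7.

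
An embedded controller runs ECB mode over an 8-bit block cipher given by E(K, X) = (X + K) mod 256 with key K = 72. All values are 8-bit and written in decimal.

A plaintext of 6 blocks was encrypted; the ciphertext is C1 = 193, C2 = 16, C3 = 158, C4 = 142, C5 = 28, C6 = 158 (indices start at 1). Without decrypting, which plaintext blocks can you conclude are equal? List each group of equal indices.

P3 = P6

ECB encrypts each block independently with the same key, so equal ciphertext blocks imply equal plaintext blocks.
C3 = C6 = 158, so P3 = P6.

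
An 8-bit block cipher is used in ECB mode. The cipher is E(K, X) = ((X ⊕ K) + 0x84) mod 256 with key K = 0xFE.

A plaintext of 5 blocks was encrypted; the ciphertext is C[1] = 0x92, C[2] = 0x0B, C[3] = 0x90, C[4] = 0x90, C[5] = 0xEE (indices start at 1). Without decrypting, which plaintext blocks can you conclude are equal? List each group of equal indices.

ECB encrypts each block independently with the same key, so equal ciphertext blocks imply equal plaintext blocks.
C[3] = C[4] = 0x90, so P[3] = P[4].

P[3] = P[4]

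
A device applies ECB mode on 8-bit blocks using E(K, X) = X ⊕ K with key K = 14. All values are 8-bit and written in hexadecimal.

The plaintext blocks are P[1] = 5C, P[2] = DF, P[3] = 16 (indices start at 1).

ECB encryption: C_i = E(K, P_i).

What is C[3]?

C[3] = 02

C[3]: E(K, 16) = 02.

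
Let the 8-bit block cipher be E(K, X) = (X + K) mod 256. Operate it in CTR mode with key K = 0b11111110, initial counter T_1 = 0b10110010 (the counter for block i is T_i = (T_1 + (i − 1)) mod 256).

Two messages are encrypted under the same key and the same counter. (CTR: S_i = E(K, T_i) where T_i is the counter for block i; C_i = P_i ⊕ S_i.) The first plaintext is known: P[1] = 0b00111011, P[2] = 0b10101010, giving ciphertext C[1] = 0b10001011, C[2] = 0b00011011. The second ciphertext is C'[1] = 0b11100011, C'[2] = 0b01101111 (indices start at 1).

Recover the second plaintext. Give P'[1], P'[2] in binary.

P'[1] = 0b01010011, P'[2] = 0b11011110

In CTR with a reused counter, both messages share the same keystream S_i, so C_i ⊕ C'_i = P_i ⊕ P'_i and thus P'_i = P_i ⊕ C_i ⊕ C'_i.
P'[1]: 0b00111011 ⊕ 0b10001011 ⊕ 0b11100011 = 0b01010011.
P'[2]: 0b10101010 ⊕ 0b00011011 ⊕ 0b01101111 = 0b11011110.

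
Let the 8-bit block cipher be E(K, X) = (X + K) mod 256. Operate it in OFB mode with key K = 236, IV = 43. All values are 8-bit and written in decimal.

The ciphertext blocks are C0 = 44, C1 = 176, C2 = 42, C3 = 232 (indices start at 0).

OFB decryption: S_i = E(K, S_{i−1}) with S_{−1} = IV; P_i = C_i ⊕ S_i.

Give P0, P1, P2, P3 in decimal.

P0: S = E(K, 43) = 23; 44 ⊕ 23 = 59.
P1: S = E(K, 23) = 3; 176 ⊕ 3 = 179.
P2: S = E(K, 3) = 239; 42 ⊕ 239 = 197.
P3: S = E(K, 239) = 219; 232 ⊕ 219 = 51.

P0 = 59, P1 = 179, P2 = 197, P3 = 51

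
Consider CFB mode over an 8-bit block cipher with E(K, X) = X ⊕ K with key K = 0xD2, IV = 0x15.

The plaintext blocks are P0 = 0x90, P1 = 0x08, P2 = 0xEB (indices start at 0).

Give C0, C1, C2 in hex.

CFB encryption: C_i = P_i ⊕ E(K, C_{i−1}), with C_{−1} = IV.
C0: E(K, 0x15) = 0xC7; 0x90 ⊕ 0xC7 = 0x57.
C1: E(K, 0x57) = 0x85; 0x08 ⊕ 0x85 = 0x8D.
C2: E(K, 0x8D) = 0x5F; 0xEB ⊕ 0x5F = 0xB4.

C0 = 0x57, C1 = 0x8D, C2 = 0xB4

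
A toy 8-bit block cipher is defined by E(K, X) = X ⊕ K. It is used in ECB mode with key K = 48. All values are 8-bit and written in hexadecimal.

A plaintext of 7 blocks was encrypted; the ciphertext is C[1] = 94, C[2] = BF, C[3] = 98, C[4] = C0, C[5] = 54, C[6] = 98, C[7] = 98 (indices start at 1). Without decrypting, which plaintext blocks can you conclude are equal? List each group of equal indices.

P[3] = P[6] = P[7]

ECB encrypts each block independently with the same key, so equal ciphertext blocks imply equal plaintext blocks.
C[3] = C[6] = C[7] = 98, so P[3] = P[6] = P[7].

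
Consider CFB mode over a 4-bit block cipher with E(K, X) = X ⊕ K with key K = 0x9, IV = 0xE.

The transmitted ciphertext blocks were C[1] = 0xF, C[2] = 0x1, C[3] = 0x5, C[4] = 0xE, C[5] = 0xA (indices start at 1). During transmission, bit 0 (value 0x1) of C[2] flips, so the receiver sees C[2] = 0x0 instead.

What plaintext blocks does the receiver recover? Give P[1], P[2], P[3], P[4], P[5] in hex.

P[1] = 0x8, P[2] = 0x6, P[3] = 0xC, P[4] = 0x2, P[5] = 0xD

CFB decryption: P_i = C_i ⊕ E(K, C_{i−1}), with C_{0} = IV.
Only C[2] changed, to 0x0. In CFB, a change in C_i flips the same bit in P_i and garbles P_{i+1}. Decrypting the received ciphertext:
P[1]: E(K, 0xE) = 0x7; 0xF ⊕ 0x7 = 0x8.
P[2]: E(K, 0xF) = 0x6; 0x0 ⊕ 0x6 = 0x6.
P[3]: E(K, 0x0) = 0x9; 0x5 ⊕ 0x9 = 0xC.
P[4]: E(K, 0x5) = 0xC; 0xE ⊕ 0xC = 0x2.
P[5]: E(K, 0xE) = 0x7; 0xA ⊕ 0x7 = 0xD.
Blocks that differ from the original plaintext: P[2], P[3].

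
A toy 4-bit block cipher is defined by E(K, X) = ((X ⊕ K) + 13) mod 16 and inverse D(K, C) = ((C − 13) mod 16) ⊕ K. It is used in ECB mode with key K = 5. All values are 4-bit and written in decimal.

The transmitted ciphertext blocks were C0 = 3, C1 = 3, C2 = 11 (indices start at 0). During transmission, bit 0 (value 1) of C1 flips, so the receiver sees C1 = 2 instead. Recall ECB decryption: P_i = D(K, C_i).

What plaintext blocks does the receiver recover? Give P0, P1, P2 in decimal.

Only C1 changed, to 2. In ECB, a change in C_i affects only P_i. Decrypting the received ciphertext:
P0: D(K, 3) = 3.
P1: D(K, 2) = 0.
P2: D(K, 11) = 11.
Blocks that differ from the original plaintext: P1.

P0 = 3, P1 = 0, P2 = 11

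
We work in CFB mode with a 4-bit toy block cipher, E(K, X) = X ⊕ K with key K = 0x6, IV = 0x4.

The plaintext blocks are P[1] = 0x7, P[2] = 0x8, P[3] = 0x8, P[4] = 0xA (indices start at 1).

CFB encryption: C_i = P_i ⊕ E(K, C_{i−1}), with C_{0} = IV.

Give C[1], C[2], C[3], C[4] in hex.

C[1] = 0x5, C[2] = 0xB, C[3] = 0x5, C[4] = 0x9

C[1]: E(K, 0x4) = 0x2; 0x7 ⊕ 0x2 = 0x5.
C[2]: E(K, 0x5) = 0x3; 0x8 ⊕ 0x3 = 0xB.
C[3]: E(K, 0xB) = 0xD; 0x8 ⊕ 0xD = 0x5.
C[4]: E(K, 0x5) = 0x3; 0xA ⊕ 0x3 = 0x9.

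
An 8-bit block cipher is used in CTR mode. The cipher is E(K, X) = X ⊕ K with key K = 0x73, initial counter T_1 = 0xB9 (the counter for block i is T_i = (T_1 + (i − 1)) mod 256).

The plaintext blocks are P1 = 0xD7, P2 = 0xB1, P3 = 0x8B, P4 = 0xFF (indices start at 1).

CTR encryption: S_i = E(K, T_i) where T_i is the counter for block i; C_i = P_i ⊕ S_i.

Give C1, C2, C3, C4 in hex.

C1 = 0x1D, C2 = 0x78, C3 = 0x43, C4 = 0x30

C1: T = 0xB9, S = E(K, T) = 0xCA; 0xD7 ⊕ 0xCA = 0x1D.
C2: T = 0xBA, S = E(K, T) = 0xC9; 0xB1 ⊕ 0xC9 = 0x78.
C3: T = 0xBB, S = E(K, T) = 0xC8; 0x8B ⊕ 0xC8 = 0x43.
C4: T = 0xBC, S = E(K, T) = 0xCF; 0xFF ⊕ 0xCF = 0x30.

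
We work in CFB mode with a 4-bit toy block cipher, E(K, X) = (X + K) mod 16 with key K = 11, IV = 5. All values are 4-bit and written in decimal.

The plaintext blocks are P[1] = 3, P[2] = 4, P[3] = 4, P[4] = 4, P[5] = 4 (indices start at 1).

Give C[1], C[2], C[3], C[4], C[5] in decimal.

C[1] = 3, C[2] = 10, C[3] = 1, C[4] = 8, C[5] = 7

CFB encryption: C_i = P_i ⊕ E(K, C_{i−1}), with C_{0} = IV.
C[1]: E(K, 5) = 0; 3 ⊕ 0 = 3.
C[2]: E(K, 3) = 14; 4 ⊕ 14 = 10.
C[3]: E(K, 10) = 5; 4 ⊕ 5 = 1.
C[4]: E(K, 1) = 12; 4 ⊕ 12 = 8.
C[5]: E(K, 8) = 3; 4 ⊕ 3 = 7.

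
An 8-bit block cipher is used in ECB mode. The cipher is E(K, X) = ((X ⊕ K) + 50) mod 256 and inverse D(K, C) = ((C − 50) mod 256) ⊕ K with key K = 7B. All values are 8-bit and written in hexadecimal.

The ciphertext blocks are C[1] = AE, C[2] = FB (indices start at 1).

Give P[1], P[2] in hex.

P[1] = 25, P[2] = D0

ECB decryption: P_i = D(K, C_i).
P[1]: D(K, AE) = 25.
P[2]: D(K, FB) = D0.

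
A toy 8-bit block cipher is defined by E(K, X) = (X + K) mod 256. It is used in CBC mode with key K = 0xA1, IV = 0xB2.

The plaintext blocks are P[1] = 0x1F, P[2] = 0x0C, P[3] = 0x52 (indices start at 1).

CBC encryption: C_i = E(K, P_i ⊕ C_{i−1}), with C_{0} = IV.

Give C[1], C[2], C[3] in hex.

C[1]: P[1] ⊕ 0xB2 = 0xAD; E(K, 0xAD) = 0x4E.
C[2]: P[2] ⊕ 0x4E = 0x42; E(K, 0x42) = 0xE3.
C[3]: P[3] ⊕ 0xE3 = 0xB1; E(K, 0xB1) = 0x52.

C[1] = 0x4E, C[2] = 0xE3, C[3] = 0x52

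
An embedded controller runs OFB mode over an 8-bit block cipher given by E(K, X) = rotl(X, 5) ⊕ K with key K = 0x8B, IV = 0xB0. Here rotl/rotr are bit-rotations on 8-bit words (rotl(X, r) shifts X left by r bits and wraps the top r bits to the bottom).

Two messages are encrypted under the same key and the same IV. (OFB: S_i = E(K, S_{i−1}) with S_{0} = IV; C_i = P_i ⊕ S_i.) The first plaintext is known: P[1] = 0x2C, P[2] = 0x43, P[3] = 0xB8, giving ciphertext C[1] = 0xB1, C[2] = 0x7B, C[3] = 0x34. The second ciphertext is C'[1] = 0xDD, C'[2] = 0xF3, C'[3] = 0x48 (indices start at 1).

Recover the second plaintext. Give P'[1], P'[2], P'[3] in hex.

In OFB with a reused IV, both messages share the same keystream S_i, so C_i ⊕ C'_i = P_i ⊕ P'_i and thus P'_i = P_i ⊕ C_i ⊕ C'_i.
P'[1]: 0x2C ⊕ 0xB1 ⊕ 0xDD = 0x40.
P'[2]: 0x43 ⊕ 0x7B ⊕ 0xF3 = 0xCB.
P'[3]: 0xB8 ⊕ 0x34 ⊕ 0x48 = 0xC4.

P'[1] = 0x40, P'[2] = 0xCB, P'[3] = 0xC4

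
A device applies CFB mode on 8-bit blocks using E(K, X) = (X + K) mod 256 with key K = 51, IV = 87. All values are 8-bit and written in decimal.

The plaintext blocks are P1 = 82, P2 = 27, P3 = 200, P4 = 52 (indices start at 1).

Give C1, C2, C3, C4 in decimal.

C1 = 216, C2 = 16, C3 = 139, C4 = 138

CFB encryption: C_i = P_i ⊕ E(K, C_{i−1}), with C_{0} = IV.
C1: E(K, 87) = 138; 82 ⊕ 138 = 216.
C2: E(K, 216) = 11; 27 ⊕ 11 = 16.
C3: E(K, 16) = 67; 200 ⊕ 67 = 139.
C4: E(K, 139) = 190; 52 ⊕ 190 = 138.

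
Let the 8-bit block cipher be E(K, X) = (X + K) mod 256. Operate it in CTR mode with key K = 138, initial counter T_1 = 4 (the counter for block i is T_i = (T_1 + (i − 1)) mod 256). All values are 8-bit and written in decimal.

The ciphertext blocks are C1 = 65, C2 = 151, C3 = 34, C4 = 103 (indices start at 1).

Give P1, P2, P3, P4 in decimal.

P1 = 207, P2 = 24, P3 = 178, P4 = 246

CTR decryption: S_i = E(K, T_i) where T_i is the counter for block i; P_i = C_i ⊕ S_i.
P1: T = 4, S = E(K, T) = 142; 65 ⊕ 142 = 207.
P2: T = 5, S = E(K, T) = 143; 151 ⊕ 143 = 24.
P3: T = 6, S = E(K, T) = 144; 34 ⊕ 144 = 178.
P4: T = 7, S = E(K, T) = 145; 103 ⊕ 145 = 246.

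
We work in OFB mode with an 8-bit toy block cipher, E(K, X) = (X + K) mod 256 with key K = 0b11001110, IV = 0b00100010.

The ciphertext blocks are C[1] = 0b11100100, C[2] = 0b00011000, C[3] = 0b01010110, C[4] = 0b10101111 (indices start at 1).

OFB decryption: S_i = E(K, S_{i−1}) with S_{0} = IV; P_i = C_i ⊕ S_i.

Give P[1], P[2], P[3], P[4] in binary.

P[1] = 0b00010100, P[2] = 0b10100110, P[3] = 0b11011010, P[4] = 0b11110101

P[1]: S = E(K, 0b00100010) = 0b11110000; 0b11100100 ⊕ 0b11110000 = 0b00010100.
P[2]: S = E(K, 0b11110000) = 0b10111110; 0b00011000 ⊕ 0b10111110 = 0b10100110.
P[3]: S = E(K, 0b10111110) = 0b10001100; 0b01010110 ⊕ 0b10001100 = 0b11011010.
P[4]: S = E(K, 0b10001100) = 0b01011010; 0b10101111 ⊕ 0b01011010 = 0b11110101.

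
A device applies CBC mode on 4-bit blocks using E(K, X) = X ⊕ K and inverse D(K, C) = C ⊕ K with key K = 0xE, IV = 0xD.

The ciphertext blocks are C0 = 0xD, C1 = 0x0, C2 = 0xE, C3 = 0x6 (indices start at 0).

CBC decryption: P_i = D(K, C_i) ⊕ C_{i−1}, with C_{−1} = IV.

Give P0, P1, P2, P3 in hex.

P0 = 0xE, P1 = 0x3, P2 = 0x0, P3 = 0x6

P0: D(K, 0xD) = 0x3; 0x3 ⊕ 0xD = 0xE.
P1: D(K, 0x0) = 0xE; 0xE ⊕ 0xD = 0x3.
P2: D(K, 0xE) = 0x0; 0x0 ⊕ 0x0 = 0x0.
P3: D(K, 0x6) = 0x8; 0x8 ⊕ 0xE = 0x6.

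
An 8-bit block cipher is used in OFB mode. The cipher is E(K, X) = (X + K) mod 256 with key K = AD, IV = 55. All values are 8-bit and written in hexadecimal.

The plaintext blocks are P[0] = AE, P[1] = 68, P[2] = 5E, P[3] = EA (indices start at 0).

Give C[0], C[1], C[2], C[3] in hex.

OFB encryption: S_i = E(K, S_{i−1}) with S_{−1} = IV; C_i = P_i ⊕ S_i.
C[0]: S = E(K, 55) = 02; AE ⊕ 02 = AC.
C[1]: S = E(K, 02) = AF; 68 ⊕ AF = C7.
C[2]: S = E(K, AF) = 5C; 5E ⊕ 5C = 02.
C[3]: S = E(K, 5C) = 09; EA ⊕ 09 = E3.

C[0] = AC, C[1] = C7, C[2] = 02, C[3] = E3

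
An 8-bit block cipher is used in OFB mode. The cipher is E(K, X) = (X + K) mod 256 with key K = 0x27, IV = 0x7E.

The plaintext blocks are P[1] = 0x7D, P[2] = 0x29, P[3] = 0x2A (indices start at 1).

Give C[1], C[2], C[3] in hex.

OFB encryption: S_i = E(K, S_{i−1}) with S_{0} = IV; C_i = P_i ⊕ S_i.
C[1]: S = E(K, 0x7E) = 0xA5; 0x7D ⊕ 0xA5 = 0xD8.
C[2]: S = E(K, 0xA5) = 0xCC; 0x29 ⊕ 0xCC = 0xE5.
C[3]: S = E(K, 0xCC) = 0xF3; 0x2A ⊕ 0xF3 = 0xD9.

C[1] = 0xD8, C[2] = 0xE5, C[3] = 0xD9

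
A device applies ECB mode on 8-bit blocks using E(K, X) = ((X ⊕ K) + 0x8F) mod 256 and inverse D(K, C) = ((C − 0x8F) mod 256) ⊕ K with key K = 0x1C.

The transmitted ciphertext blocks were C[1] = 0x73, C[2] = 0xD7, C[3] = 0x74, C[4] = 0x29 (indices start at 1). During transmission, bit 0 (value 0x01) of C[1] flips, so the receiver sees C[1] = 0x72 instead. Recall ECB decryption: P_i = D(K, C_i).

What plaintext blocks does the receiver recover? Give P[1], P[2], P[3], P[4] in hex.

Only C[1] changed, to 0x72. In ECB, a change in C_i affects only P_i. Decrypting the received ciphertext:
P[1]: D(K, 0x72) = 0xFF.
P[2]: D(K, 0xD7) = 0x54.
P[3]: D(K, 0x74) = 0xF9.
P[4]: D(K, 0x29) = 0x86.
Blocks that differ from the original plaintext: P[1].

P[1] = 0xFF, P[2] = 0x54, P[3] = 0xF9, P[4] = 0x86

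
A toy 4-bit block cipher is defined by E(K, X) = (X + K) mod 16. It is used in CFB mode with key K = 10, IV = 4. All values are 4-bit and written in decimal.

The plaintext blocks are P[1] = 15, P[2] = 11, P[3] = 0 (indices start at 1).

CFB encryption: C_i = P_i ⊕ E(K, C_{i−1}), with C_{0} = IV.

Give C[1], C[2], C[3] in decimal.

C[1] = 1, C[2] = 0, C[3] = 10

C[1]: E(K, 4) = 14; 15 ⊕ 14 = 1.
C[2]: E(K, 1) = 11; 11 ⊕ 11 = 0.
C[3]: E(K, 0) = 10; 0 ⊕ 10 = 10.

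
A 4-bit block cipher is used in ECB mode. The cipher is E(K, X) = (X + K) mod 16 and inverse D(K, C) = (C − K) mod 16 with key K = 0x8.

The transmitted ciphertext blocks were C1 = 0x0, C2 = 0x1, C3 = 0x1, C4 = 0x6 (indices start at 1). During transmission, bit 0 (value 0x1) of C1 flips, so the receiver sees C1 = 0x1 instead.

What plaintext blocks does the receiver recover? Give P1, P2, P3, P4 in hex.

ECB decryption: P_i = D(K, C_i).
Only C1 changed, to 0x1. In ECB, a change in C_i affects only P_i. Decrypting the received ciphertext:
P1: D(K, 0x1) = 0x9.
P2: D(K, 0x1) = 0x9.
P3: D(K, 0x1) = 0x9.
P4: D(K, 0x6) = 0xE.
Blocks that differ from the original plaintext: P1.

P1 = 0x9, P2 = 0x9, P3 = 0x9, P4 = 0xE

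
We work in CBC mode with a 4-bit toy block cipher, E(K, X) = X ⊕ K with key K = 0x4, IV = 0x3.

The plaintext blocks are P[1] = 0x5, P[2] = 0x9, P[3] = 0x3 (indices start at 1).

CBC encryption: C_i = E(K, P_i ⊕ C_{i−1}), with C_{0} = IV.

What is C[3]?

C[3] = 0x8

C[1]: P[1] ⊕ 0x3 = 0x6; E(K, 0x6) = 0x2.
C[2]: P[2] ⊕ 0x2 = 0xB; E(K, 0xB) = 0xF.
C[3]: P[3] ⊕ 0xF = 0xC; E(K, 0xC) = 0x8.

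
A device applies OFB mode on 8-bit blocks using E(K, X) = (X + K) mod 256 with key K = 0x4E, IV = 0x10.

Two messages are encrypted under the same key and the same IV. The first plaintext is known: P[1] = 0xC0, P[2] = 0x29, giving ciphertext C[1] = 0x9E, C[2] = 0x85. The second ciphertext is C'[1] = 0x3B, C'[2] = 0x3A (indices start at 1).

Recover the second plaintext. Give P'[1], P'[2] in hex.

In OFB with a reused IV, both messages share the same keystream S_i, so C_i ⊕ C'_i = P_i ⊕ P'_i and thus P'_i = P_i ⊕ C_i ⊕ C'_i.
P'[1]: 0xC0 ⊕ 0x9E ⊕ 0x3B = 0x65.
P'[2]: 0x29 ⊕ 0x85 ⊕ 0x3A = 0x96.

P'[1] = 0x65, P'[2] = 0x96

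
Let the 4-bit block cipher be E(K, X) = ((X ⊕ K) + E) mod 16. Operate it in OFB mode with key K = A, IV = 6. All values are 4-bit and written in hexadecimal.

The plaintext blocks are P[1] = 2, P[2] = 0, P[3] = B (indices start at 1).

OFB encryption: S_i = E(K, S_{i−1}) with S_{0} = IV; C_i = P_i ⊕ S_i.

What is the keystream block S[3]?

C[1]: S = E(K, 6) = A; 2 ⊕ A = 8.
C[2]: S = E(K, A) = E; 0 ⊕ E = E.
C[3]: S = E(K, E) = 2; B ⊕ 2 = 9.
So S[3] = 2.

2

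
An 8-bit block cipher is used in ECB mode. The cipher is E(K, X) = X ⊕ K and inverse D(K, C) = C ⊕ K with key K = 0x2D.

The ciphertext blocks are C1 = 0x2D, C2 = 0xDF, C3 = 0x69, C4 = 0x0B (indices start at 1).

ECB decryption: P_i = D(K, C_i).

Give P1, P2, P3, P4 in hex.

P1: D(K, 0x2D) = 0x00.
P2: D(K, 0xDF) = 0xF2.
P3: D(K, 0x69) = 0x44.
P4: D(K, 0x0B) = 0x26.

P1 = 0x00, P2 = 0xF2, P3 = 0x44, P4 = 0x26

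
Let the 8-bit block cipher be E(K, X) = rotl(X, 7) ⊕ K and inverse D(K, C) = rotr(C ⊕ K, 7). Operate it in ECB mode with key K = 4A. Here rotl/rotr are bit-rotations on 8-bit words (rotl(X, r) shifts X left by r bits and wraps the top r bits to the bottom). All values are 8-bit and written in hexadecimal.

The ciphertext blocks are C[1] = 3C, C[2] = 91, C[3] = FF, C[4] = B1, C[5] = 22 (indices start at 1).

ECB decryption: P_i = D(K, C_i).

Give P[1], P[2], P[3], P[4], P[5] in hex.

P[1]: D(K, 3C) = EC.
P[2]: D(K, 91) = B7.
P[3]: D(K, FF) = 6B.
P[4]: D(K, B1) = F7.
P[5]: D(K, 22) = D0.

P[1] = EC, P[2] = B7, P[3] = 6B, P[4] = F7, P[5] = D0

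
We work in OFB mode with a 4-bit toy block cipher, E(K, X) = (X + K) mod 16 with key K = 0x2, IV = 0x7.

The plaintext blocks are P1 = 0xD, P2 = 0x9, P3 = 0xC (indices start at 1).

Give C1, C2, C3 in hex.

OFB encryption: S_i = E(K, S_{i−1}) with S_{0} = IV; C_i = P_i ⊕ S_i.
C1: S = E(K, 0x7) = 0x9; 0xD ⊕ 0x9 = 0x4.
C2: S = E(K, 0x9) = 0xB; 0x9 ⊕ 0xB = 0x2.
C3: S = E(K, 0xB) = 0xD; 0xC ⊕ 0xD = 0x1.

C1 = 0x4, C2 = 0x2, C3 = 0x1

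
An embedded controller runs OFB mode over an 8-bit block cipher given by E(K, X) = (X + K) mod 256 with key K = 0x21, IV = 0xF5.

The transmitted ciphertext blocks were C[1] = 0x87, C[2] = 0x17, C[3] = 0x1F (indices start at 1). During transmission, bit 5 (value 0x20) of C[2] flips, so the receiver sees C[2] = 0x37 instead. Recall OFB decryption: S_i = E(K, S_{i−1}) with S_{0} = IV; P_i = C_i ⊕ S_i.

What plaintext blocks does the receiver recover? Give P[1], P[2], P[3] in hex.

Only C[2] changed, to 0x37. In OFB, a change in C_i flips the same bit in P_i only; the keystream is unaffected. Decrypting the received ciphertext:
P[1]: S = E(K, 0xF5) = 0x16; 0x87 ⊕ 0x16 = 0x91.
P[2]: S = E(K, 0x16) = 0x37; 0x37 ⊕ 0x37 = 0x00.
P[3]: S = E(K, 0x37) = 0x58; 0x1F ⊕ 0x58 = 0x47.
Blocks that differ from the original plaintext: P[2].

P[1] = 0x91, P[2] = 0x00, P[3] = 0x47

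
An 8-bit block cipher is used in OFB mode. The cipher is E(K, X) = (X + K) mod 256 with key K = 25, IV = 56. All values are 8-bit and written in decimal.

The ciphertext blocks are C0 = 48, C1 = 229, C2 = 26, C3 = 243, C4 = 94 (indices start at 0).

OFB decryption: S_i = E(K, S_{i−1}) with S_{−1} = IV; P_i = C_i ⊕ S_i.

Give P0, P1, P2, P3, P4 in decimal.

P0: S = E(K, 56) = 81; 48 ⊕ 81 = 97.
P1: S = E(K, 81) = 106; 229 ⊕ 106 = 143.
P2: S = E(K, 106) = 131; 26 ⊕ 131 = 153.
P3: S = E(K, 131) = 156; 243 ⊕ 156 = 111.
P4: S = E(K, 156) = 181; 94 ⊕ 181 = 235.

P0 = 97, P1 = 143, P2 = 153, P3 = 111, P4 = 235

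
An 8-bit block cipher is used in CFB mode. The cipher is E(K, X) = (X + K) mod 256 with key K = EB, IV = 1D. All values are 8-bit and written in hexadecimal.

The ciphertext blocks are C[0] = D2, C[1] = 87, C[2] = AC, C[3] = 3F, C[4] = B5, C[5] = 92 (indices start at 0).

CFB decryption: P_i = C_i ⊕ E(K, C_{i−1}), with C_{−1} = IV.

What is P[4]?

P[4]: E(K, 3F) = 2A; B5 ⊕ 2A = 9F.

P[4] = 9F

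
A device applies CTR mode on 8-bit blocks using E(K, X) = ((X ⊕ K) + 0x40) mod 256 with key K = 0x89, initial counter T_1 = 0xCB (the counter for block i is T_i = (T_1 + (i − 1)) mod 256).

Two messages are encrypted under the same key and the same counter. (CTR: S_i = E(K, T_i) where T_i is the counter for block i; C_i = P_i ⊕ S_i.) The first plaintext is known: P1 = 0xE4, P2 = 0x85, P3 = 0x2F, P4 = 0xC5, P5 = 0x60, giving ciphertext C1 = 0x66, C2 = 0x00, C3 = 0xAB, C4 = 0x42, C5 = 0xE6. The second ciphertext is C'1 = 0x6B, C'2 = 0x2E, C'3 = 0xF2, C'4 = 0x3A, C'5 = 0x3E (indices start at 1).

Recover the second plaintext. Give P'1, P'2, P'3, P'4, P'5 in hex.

P'1 = 0xE9, P'2 = 0xAB, P'3 = 0x76, P'4 = 0xBD, P'5 = 0xB8

In CTR with a reused counter, both messages share the same keystream S_i, so C_i ⊕ C'_i = P_i ⊕ P'_i and thus P'_i = P_i ⊕ C_i ⊕ C'_i.
P'1: 0xE4 ⊕ 0x66 ⊕ 0x6B = 0xE9.
P'2: 0x85 ⊕ 0x00 ⊕ 0x2E = 0xAB.
P'3: 0x2F ⊕ 0xAB ⊕ 0xF2 = 0x76.
P'4: 0xC5 ⊕ 0x42 ⊕ 0x3A = 0xBD.
P'5: 0x60 ⊕ 0xE6 ⊕ 0x3E = 0xB8.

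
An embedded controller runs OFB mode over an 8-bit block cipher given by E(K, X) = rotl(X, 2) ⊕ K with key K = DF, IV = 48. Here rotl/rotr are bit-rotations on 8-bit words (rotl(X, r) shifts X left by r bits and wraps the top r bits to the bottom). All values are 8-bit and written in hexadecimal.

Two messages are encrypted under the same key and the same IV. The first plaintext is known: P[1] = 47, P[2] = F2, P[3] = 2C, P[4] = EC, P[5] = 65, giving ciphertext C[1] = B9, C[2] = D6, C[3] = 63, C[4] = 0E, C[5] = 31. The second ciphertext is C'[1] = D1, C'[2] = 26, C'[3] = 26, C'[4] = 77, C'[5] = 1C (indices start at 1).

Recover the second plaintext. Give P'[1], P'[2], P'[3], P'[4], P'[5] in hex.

P'[1] = 2F, P'[2] = 02, P'[3] = 69, P'[4] = 95, P'[5] = 48

In OFB with a reused IV, both messages share the same keystream S_i, so C_i ⊕ C'_i = P_i ⊕ P'_i and thus P'_i = P_i ⊕ C_i ⊕ C'_i.
P'[1]: 47 ⊕ B9 ⊕ D1 = 2F.
P'[2]: F2 ⊕ D6 ⊕ 26 = 02.
P'[3]: 2C ⊕ 63 ⊕ 26 = 69.
P'[4]: EC ⊕ 0E ⊕ 77 = 95.
P'[5]: 65 ⊕ 31 ⊕ 1C = 48.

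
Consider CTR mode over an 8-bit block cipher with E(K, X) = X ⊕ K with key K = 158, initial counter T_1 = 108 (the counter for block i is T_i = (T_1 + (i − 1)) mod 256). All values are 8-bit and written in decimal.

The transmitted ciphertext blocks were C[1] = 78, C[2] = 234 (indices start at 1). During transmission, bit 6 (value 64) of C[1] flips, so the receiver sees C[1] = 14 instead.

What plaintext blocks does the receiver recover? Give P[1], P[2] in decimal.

P[1] = 252, P[2] = 25

CTR decryption: S_i = E(K, T_i) where T_i is the counter for block i; P_i = C_i ⊕ S_i.
Only C[1] changed, to 14. In CTR, a change in C_i flips the same bit in P_i only; the keystream is unaffected. Decrypting the received ciphertext:
P[1]: T = 108, S = E(K, T) = 242; 14 ⊕ 242 = 252.
P[2]: T = 109, S = E(K, T) = 243; 234 ⊕ 243 = 25.
Blocks that differ from the original plaintext: P[1].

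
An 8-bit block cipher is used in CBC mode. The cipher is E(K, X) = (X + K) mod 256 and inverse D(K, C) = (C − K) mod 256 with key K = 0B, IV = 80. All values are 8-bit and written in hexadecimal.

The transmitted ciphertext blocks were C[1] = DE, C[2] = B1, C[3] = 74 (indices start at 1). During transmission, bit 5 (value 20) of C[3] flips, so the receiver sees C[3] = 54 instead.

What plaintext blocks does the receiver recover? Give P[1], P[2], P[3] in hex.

P[1] = 53, P[2] = 78, P[3] = F8

CBC decryption: P_i = D(K, C_i) ⊕ C_{i−1}, with C_{0} = IV.
Only C[3] changed, to 54. In CBC, a change in C_i garbles P_i and flips the same bit in P_{i+1}. Decrypting the received ciphertext:
P[1]: D(K, DE) = D3; D3 ⊕ 80 = 53.
P[2]: D(K, B1) = A6; A6 ⊕ DE = 78.
P[3]: D(K, 54) = 49; 49 ⊕ B1 = F8.
Blocks that differ from the original plaintext: P[3].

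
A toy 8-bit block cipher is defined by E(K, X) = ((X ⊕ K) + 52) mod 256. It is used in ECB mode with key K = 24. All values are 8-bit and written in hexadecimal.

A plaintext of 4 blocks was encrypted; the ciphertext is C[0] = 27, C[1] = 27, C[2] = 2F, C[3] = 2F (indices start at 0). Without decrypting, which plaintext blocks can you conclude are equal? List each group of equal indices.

ECB encrypts each block independently with the same key, so equal ciphertext blocks imply equal plaintext blocks.
C[0] = C[1] = 27, so P[0] = P[1].
C[2] = C[3] = 2F, so P[2] = P[3].

P[0] = P[1]; P[2] = P[3]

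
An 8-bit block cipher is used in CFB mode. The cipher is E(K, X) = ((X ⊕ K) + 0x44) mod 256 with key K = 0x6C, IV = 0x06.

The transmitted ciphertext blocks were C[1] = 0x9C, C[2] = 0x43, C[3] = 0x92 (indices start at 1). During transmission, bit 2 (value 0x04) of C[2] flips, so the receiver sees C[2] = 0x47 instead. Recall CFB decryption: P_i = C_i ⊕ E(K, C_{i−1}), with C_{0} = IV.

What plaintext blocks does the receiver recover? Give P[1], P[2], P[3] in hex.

Only C[2] changed, to 0x47. In CFB, a change in C_i flips the same bit in P_i and garbles P_{i+1}. Decrypting the received ciphertext:
P[1]: E(K, 0x06) = 0xAE; 0x9C ⊕ 0xAE = 0x32.
P[2]: E(K, 0x9C) = 0x34; 0x47 ⊕ 0x34 = 0x73.
P[3]: E(K, 0x47) = 0x6F; 0x92 ⊕ 0x6F = 0xFD.
Blocks that differ from the original plaintext: P[2], P[3].

P[1] = 0x32, P[2] = 0x73, P[3] = 0xFD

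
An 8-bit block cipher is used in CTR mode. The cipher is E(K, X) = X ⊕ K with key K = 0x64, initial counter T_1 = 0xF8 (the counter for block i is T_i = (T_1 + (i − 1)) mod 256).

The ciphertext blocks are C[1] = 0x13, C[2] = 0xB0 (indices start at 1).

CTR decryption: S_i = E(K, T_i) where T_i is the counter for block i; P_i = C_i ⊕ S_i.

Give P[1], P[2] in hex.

P[1] = 0x8F, P[2] = 0x2D

P[1]: T = 0xF8, S = E(K, T) = 0x9C; 0x13 ⊕ 0x9C = 0x8F.
P[2]: T = 0xF9, S = E(K, T) = 0x9D; 0xB0 ⊕ 0x9D = 0x2D.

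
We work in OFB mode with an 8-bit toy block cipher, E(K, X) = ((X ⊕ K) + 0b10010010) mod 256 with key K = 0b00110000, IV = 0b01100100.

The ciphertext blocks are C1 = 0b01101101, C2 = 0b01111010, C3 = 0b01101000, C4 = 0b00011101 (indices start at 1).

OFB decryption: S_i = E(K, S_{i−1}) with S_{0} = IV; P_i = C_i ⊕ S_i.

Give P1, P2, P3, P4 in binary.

P1 = 0b10001011, P2 = 0b00010010, P3 = 0b10000010, P4 = 0b01110001

P1: S = E(K, 0b01100100) = 0b11100110; 0b01101101 ⊕ 0b11100110 = 0b10001011.
P2: S = E(K, 0b11100110) = 0b01101000; 0b01111010 ⊕ 0b01101000 = 0b00010010.
P3: S = E(K, 0b01101000) = 0b11101010; 0b01101000 ⊕ 0b11101010 = 0b10000010.
P4: S = E(K, 0b11101010) = 0b01101100; 0b00011101 ⊕ 0b01101100 = 0b01110001.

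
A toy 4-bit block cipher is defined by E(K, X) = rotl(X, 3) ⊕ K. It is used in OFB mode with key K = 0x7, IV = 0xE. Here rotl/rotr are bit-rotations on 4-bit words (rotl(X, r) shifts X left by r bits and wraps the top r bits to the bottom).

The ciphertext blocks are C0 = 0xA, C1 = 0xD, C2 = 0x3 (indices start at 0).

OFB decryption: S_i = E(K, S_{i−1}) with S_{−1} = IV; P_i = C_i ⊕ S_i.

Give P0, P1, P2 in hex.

P0: S = E(K, 0xE) = 0x0; 0xA ⊕ 0x0 = 0xA.
P1: S = E(K, 0x0) = 0x7; 0xD ⊕ 0x7 = 0xA.
P2: S = E(K, 0x7) = 0xC; 0x3 ⊕ 0xC = 0xF.

P0 = 0xA, P1 = 0xA, P2 = 0xF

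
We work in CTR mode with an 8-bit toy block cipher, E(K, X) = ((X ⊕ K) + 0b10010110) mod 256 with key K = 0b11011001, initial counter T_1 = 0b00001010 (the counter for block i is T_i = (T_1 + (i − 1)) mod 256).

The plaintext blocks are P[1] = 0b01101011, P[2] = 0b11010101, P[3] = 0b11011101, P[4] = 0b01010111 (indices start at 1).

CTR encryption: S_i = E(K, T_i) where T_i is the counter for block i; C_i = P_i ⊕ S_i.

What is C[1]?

C[1] = 0b00000010

C[1]: T = 0b00001010, S = E(K, T) = 0b01101001; 0b01101011 ⊕ 0b01101001 = 0b00000010.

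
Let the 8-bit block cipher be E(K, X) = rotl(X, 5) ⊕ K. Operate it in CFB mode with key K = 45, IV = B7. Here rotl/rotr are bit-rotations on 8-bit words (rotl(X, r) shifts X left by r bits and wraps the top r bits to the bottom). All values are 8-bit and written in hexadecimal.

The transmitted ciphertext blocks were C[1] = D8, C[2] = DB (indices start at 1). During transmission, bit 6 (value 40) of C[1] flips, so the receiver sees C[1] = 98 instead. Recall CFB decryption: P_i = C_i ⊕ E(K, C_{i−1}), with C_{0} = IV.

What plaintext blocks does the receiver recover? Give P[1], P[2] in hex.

P[1] = 2B, P[2] = 8D

Only C[1] changed, to 98. In CFB, a change in C_i flips the same bit in P_i and garbles P_{i+1}. Decrypting the received ciphertext:
P[1]: E(K, B7) = B3; 98 ⊕ B3 = 2B.
P[2]: E(K, 98) = 56; DB ⊕ 56 = 8D.
Blocks that differ from the original plaintext: P[1], P[2].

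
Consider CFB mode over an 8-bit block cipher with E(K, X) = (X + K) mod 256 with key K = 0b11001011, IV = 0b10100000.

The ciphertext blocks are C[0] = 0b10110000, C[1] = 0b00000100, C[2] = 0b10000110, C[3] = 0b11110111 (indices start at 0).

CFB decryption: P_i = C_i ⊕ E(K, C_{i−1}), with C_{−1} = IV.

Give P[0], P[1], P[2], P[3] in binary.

P[0] = 0b11011011, P[1] = 0b01111111, P[2] = 0b01001001, P[3] = 0b10100110

P[0]: E(K, 0b10100000) = 0b01101011; 0b10110000 ⊕ 0b01101011 = 0b11011011.
P[1]: E(K, 0b10110000) = 0b01111011; 0b00000100 ⊕ 0b01111011 = 0b01111111.
P[2]: E(K, 0b00000100) = 0b11001111; 0b10000110 ⊕ 0b11001111 = 0b01001001.
P[3]: E(K, 0b10000110) = 0b01010001; 0b11110111 ⊕ 0b01010001 = 0b10100110.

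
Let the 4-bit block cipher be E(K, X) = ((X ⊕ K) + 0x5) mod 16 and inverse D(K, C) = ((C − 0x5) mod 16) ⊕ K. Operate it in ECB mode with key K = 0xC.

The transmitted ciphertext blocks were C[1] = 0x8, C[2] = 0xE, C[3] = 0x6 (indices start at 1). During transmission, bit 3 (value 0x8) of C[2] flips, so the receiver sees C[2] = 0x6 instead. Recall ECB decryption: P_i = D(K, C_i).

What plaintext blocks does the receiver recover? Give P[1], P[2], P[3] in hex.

P[1] = 0xF, P[2] = 0xD, P[3] = 0xD

Only C[2] changed, to 0x6. In ECB, a change in C_i affects only P_i. Decrypting the received ciphertext:
P[1]: D(K, 0x8) = 0xF.
P[2]: D(K, 0x6) = 0xD.
P[3]: D(K, 0x6) = 0xD.
Blocks that differ from the original plaintext: P[2].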